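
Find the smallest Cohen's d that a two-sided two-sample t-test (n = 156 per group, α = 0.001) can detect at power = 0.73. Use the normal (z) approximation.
d ≈ 0.44

Minimum detectable effect (two-sample t-test, normal approximation):
d = (z_{α/2} + z_β) / √(n/2)
d = (3.291 + 0.613) / √(156/2)
d = 3.903 / 8.832
d ≈ 0.44

By Cohen's convention (0.2 small / 0.5 medium / 0.8 large): small effect.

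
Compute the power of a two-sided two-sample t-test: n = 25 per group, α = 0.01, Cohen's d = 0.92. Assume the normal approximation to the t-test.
Power ≈ 0.75

Power calculation (two-sample t-test, normal approximation):
z_β = d · √(n/2) - z_{α/2}
z_β = 0.92 · √(25/2) - 2.576
z_β = 0.92 · 3.536 - 2.576
z_β = 0.677

Power = Φ(z_β) = Φ(0.677) ≈ 0.751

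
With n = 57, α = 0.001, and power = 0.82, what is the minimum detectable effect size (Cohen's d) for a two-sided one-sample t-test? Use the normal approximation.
d ≈ 0.56

Minimum detectable effect (one-sample t-test, normal approximation):
d = (z_{α/2} + z_β) / √n
d = (3.291 + 0.915) / √57
d = 4.206 / 7.550
d ≈ 0.56

By Cohen's convention (0.2 small / 0.5 medium / 0.8 large): medium effect.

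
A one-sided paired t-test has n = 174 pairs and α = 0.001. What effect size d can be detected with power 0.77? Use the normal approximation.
d ≈ 0.29

Minimum detectable effect (paired t-test, normal approximation):
d = (z_α + z_β) / √n
d = (3.090 + 0.739) / √174
d = 3.829 / 13.191
d ≈ 0.29

By Cohen's convention (0.2 small / 0.5 medium / 0.8 large): small effect.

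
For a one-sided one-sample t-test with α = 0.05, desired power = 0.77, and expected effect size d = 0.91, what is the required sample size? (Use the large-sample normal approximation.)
n = 7

Sample size formula (one-sample t-test, normal approximation):
n = ((z_α + z_β) / d)²

z_α = 1.645 (for α = 0.05, one-sided)
z_β = 0.739 (for power = 0.77)
d = 0.91

n = ((1.645 + 0.739) / 0.91)²
n = (2.620)²
n ≈ 6.86
Round up to the next whole number: n = 7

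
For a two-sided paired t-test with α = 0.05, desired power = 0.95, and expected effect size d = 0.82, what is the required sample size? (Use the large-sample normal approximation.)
n = 20 pairs

Sample size formula (paired t-test, normal approximation):
n = ((z_{α/2} + z_β) / d)²

z_{α/2} = 1.960 (for α = 0.05, two-sided)
z_β = 1.645 (for power = 0.95)
d = 0.82

n = ((1.960 + 1.645) / 0.82)²
n = (4.396)²
n ≈ 19.32
Round up to the next whole number: n = 20 pairs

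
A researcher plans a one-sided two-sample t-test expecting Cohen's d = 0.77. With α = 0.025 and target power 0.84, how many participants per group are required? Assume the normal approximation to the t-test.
n = 30 per group

Sample size formula (two-sample t-test, normal approximation):
n = 2 · ((z_α + z_β) / d)²

z_α = 1.960 (for α = 0.025, one-sided)
z_β = 0.994 (for power = 0.84)
d = 0.77

n = 2 · ((1.960 + 0.994) / 0.77)²
n = 2 · (3.836)²
n ≈ 29.43
Round up to the next whole number: n = 30 per group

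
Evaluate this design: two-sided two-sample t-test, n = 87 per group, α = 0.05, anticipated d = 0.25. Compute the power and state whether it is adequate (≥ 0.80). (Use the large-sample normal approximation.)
Power ≈ 0.38; the study is underpowered (power < 0.80)

Power calculation (two-sample t-test, normal approximation):
z_β = d · √(n/2) - z_{α/2}
z_β = 0.25 · √(87/2) - 1.960
z_β = 0.25 · 6.595 - 1.960
z_β = -0.311

Power = Φ(z_β) = Φ(-0.311) ≈ 0.378

Effect size d = 0.25 is small by Cohen's convention (0.2/0.5/0.8).

Threshold: power ≥ 0.80 is conventionally adequate.
Power ≈ 0.38 → the study is underpowered (power < 0.80).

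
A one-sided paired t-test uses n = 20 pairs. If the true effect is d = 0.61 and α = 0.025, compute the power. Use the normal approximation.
Power ≈ 0.78

Power calculation (paired t-test, normal approximation):
z_β = d · √n - z_α
z_β = 0.61 · √20 - 1.960
z_β = 0.61 · 4.472 - 1.960
z_β = 0.768

Power = Φ(z_β) = Φ(0.768) ≈ 0.779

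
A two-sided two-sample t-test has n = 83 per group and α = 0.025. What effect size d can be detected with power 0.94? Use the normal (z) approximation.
d ≈ 0.59

Minimum detectable effect (two-sample t-test, normal approximation):
d = (z_{α/2} + z_β) / √(n/2)
d = (2.241 + 1.555) / √(83/2)
d = 3.796 / 6.442
d ≈ 0.59

By Cohen's convention (0.2 small / 0.5 medium / 0.8 large): medium effect.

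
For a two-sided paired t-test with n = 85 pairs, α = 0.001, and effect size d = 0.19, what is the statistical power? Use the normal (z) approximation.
Power ≈ 0.06

Power calculation (paired t-test, normal approximation):
z_β = d · √n - z_{α/2}
z_β = 0.19 · √85 - 3.291
z_β = 0.19 · 9.220 - 3.291
z_β = -1.539

Power = Φ(z_β) = Φ(-1.539) ≈ 0.062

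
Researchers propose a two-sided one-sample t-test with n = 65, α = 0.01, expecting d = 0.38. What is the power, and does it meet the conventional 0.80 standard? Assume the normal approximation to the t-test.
Power ≈ 0.69; the study is underpowered (power < 0.80)

Power calculation (one-sample t-test, normal approximation):
z_β = d · √n - z_{α/2}
z_β = 0.38 · √65 - 2.576
z_β = 0.38 · 8.062 - 2.576
z_β = 0.488

Power = Φ(z_β) = Φ(0.488) ≈ 0.687

Effect size d = 0.38 is small by Cohen's convention (0.2/0.5/0.8).

Threshold: power ≥ 0.80 is conventionally adequate.
Power ≈ 0.69 → the study is underpowered (power < 0.80).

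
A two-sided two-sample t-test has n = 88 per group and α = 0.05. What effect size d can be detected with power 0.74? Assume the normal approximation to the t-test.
d ≈ 0.39

Minimum detectable effect (two-sample t-test, normal approximation):
d = (z_{α/2} + z_β) / √(n/2)
d = (1.960 + 0.643) / √(88/2)
d = 2.603 / 6.633
d ≈ 0.39

By Cohen's convention (0.2 small / 0.5 medium / 0.8 large): small effect.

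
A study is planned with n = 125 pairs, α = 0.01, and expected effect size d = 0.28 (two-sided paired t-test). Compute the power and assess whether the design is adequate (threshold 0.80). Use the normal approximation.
Power ≈ 0.71; the study is underpowered (power < 0.80)

Power calculation (paired t-test, normal approximation):
z_β = d · √n - z_{α/2}
z_β = 0.28 · √125 - 2.576
z_β = 0.28 · 11.180 - 2.576
z_β = 0.555

Power = Φ(z_β) = Φ(0.555) ≈ 0.710

Effect size d = 0.28 is small by Cohen's convention (0.2/0.5/0.8).

Threshold: power ≥ 0.80 is conventionally adequate.
Power ≈ 0.71 → the study is underpowered (power < 0.80).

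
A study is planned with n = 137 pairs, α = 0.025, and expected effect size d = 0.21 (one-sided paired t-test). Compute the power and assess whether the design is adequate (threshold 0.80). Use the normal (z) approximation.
Power ≈ 0.69; the study is underpowered (power < 0.80)

Power calculation (paired t-test, normal approximation):
z_β = d · √n - z_α
z_β = 0.21 · √137 - 1.960
z_β = 0.21 · 11.705 - 1.960
z_β = 0.498

Power = Φ(z_β) = Φ(0.498) ≈ 0.691

Effect size d = 0.21 is small by Cohen's convention (0.2/0.5/0.8).

Threshold: power ≥ 0.80 is conventionally adequate.
Power ≈ 0.69 → the study is underpowered (power < 0.80).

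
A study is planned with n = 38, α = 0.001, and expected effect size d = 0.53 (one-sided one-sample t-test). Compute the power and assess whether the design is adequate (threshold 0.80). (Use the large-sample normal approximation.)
Power ≈ 0.57; the study is underpowered (power < 0.80)

Power calculation (one-sample t-test, normal approximation):
z_β = d · √n - z_α
z_β = 0.53 · √38 - 3.090
z_β = 0.53 · 6.164 - 3.090
z_β = 0.177

Power = Φ(z_β) = Φ(0.177) ≈ 0.570

Effect size d = 0.53 is medium by Cohen's convention (0.2/0.5/0.8).

Threshold: power ≥ 0.80 is conventionally adequate.
Power ≈ 0.57 → the study is underpowered (power < 0.80).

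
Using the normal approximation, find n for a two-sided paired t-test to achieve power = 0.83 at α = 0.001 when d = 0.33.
n = 166 pairs

Sample size formula (paired t-test, normal approximation):
n = ((z_{α/2} + z_β) / d)²

z_{α/2} = 3.291 (for α = 0.001, two-sided)
z_β = 0.954 (for power = 0.83)
d = 0.33

n = ((3.291 + 0.954) / 0.33)²
n = (12.864)²
n ≈ 165.48
Round up to the next whole number: n = 166 pairs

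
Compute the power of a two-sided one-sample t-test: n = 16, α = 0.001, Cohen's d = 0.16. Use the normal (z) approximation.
Power ≈ 0.00

Power calculation (one-sample t-test, normal approximation):
z_β = d · √n - z_{α/2}
z_β = 0.16 · √16 - 3.291
z_β = 0.16 · 4.000 - 3.291
z_β = -2.651

Power = Φ(z_β) = Φ(-2.651) ≈ 0.004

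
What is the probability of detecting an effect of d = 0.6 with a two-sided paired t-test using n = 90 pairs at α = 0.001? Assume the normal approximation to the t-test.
Power ≈ 0.99

Power calculation (paired t-test, normal approximation):
z_β = d · √n - z_{α/2}
z_β = 0.6 · √90 - 3.291
z_β = 0.6 · 9.487 - 3.291
z_β = 2.402

Power = Φ(z_β) = Φ(2.402) ≈ 0.992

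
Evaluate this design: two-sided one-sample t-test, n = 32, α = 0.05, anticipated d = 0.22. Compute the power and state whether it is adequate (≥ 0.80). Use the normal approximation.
Power ≈ 0.24; the study is underpowered (power < 0.80)

Power calculation (one-sample t-test, normal approximation):
z_β = d · √n - z_{α/2}
z_β = 0.22 · √32 - 1.960
z_β = 0.22 · 5.657 - 1.960
z_β = -0.715

Power = Φ(z_β) = Φ(-0.715) ≈ 0.237

Effect size d = 0.22 is small by Cohen's convention (0.2/0.5/0.8).

Threshold: power ≥ 0.80 is conventionally adequate.
Power ≈ 0.24 → the study is underpowered (power < 0.80).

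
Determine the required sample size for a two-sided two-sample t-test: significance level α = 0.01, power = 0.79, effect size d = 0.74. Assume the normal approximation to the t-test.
n = 42 per group

Sample size formula (two-sample t-test, normal approximation):
n = 2 · ((z_{α/2} + z_β) / d)²

z_{α/2} = 2.576 (for α = 0.01, two-sided)
z_β = 0.806 (for power = 0.79)
d = 0.74

n = 2 · ((2.576 + 0.806) / 0.74)²
n = 2 · (4.570)²
n ≈ 41.77
Round up to the next whole number: n = 42 per group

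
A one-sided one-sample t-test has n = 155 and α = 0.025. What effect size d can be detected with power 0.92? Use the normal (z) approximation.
d ≈ 0.27

Minimum detectable effect (one-sample t-test, normal approximation):
d = (z_α + z_β) / √n
d = (1.960 + 1.405) / √155
d = 3.365 / 12.450
d ≈ 0.27

By Cohen's convention (0.2 small / 0.5 medium / 0.8 large): small effect.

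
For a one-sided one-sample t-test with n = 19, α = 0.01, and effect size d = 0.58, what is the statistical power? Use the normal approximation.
Power ≈ 0.58

Power calculation (one-sample t-test, normal approximation):
z_β = d · √n - z_α
z_β = 0.58 · √19 - 2.326
z_β = 0.58 · 4.359 - 2.326
z_β = 0.202

Power = Φ(z_β) = Φ(0.202) ≈ 0.580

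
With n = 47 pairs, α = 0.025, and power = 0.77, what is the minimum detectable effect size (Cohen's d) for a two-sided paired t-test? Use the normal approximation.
d ≈ 0.43

Minimum detectable effect (paired t-test, normal approximation):
d = (z_{α/2} + z_β) / √n
d = (2.241 + 0.739) / √47
d = 2.980 / 6.856
d ≈ 0.43

By Cohen's convention (0.2 small / 0.5 medium / 0.8 large): small effect.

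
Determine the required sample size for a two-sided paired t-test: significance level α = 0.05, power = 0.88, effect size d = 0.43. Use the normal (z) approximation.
n = 54 pairs

Sample size formula (paired t-test, normal approximation):
n = ((z_{α/2} + z_β) / d)²

z_{α/2} = 1.960 (for α = 0.05, two-sided)
z_β = 1.175 (for power = 0.88)
d = 0.43

n = ((1.960 + 1.175) / 0.43)²
n = (7.291)²
n ≈ 53.16
Round up to the next whole number: n = 54 pairs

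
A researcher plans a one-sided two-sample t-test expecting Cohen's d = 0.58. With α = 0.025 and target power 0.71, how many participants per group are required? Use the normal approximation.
n = 38 per group

Sample size formula (two-sample t-test, normal approximation):
n = 2 · ((z_α + z_β) / d)²

z_α = 1.960 (for α = 0.025, one-sided)
z_β = 0.553 (for power = 0.71)
d = 0.58

n = 2 · ((1.960 + 0.553) / 0.58)²
n = 2 · (4.333)²
n ≈ 37.55
Round up to the next whole number: n = 38 per group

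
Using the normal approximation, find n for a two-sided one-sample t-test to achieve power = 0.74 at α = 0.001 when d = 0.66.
n = 36

Sample size formula (one-sample t-test, normal approximation):
n = ((z_{α/2} + z_β) / d)²

z_{α/2} = 3.291 (for α = 0.001, two-sided)
z_β = 0.643 (for power = 0.74)
d = 0.66

n = ((3.291 + 0.643) / 0.66)²
n = (5.961)²
n ≈ 35.53
Round up to the next whole number: n = 36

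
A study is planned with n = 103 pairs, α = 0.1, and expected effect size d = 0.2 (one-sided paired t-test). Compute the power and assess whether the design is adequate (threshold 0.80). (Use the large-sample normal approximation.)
Power ≈ 0.77; the study is underpowered (power < 0.80)

Power calculation (paired t-test, normal approximation):
z_β = d · √n - z_α
z_β = 0.2 · √103 - 1.282
z_β = 0.2 · 10.149 - 1.282
z_β = 0.748

Power = Φ(z_β) = Φ(0.748) ≈ 0.773

Effect size d = 0.2 is small by Cohen's convention (0.2/0.5/0.8).

Threshold: power ≥ 0.80 is conventionally adequate.
Power ≈ 0.77 → the study is underpowered (power < 0.80).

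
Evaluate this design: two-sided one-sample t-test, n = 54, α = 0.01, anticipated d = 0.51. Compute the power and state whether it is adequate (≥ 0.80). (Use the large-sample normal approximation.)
Power ≈ 0.88; the study is adequately powered (power ≥ 0.80)

Power calculation (one-sample t-test, normal approximation):
z_β = d · √n - z_{α/2}
z_β = 0.51 · √54 - 2.576
z_β = 0.51 · 7.348 - 2.576
z_β = 1.172

Power = Φ(z_β) = Φ(1.172) ≈ 0.879

Effect size d = 0.51 is medium by Cohen's convention (0.2/0.5/0.8).

Threshold: power ≥ 0.80 is conventionally adequate.
Power ≈ 0.88 → the study is adequately powered (power ≥ 0.80).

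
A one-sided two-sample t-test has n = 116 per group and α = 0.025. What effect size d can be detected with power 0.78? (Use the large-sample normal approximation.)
d ≈ 0.36

Minimum detectable effect (two-sample t-test, normal approximation):
d = (z_α + z_β) / √(n/2)
d = (1.960 + 0.772) / √(116/2)
d = 2.732 / 7.616
d ≈ 0.36

By Cohen's convention (0.2 small / 0.5 medium / 0.8 large): small effect.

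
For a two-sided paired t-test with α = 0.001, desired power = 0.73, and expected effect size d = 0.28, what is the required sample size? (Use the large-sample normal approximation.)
n = 195 pairs

Sample size formula (paired t-test, normal approximation):
n = ((z_{α/2} + z_β) / d)²

z_{α/2} = 3.291 (for α = 0.001, two-sided)
z_β = 0.613 (for power = 0.73)
d = 0.28

n = ((3.291 + 0.613) / 0.28)²
n = (13.943)²
n ≈ 194.41
Round up to the next whole number: n = 195 pairs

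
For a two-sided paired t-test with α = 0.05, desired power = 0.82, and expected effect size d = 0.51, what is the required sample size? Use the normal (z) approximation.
n = 32 pairs

Sample size formula (paired t-test, normal approximation):
n = ((z_{α/2} + z_β) / d)²

z_{α/2} = 1.960 (for α = 0.05, two-sided)
z_β = 0.915 (for power = 0.82)
d = 0.51

n = ((1.960 + 0.915) / 0.51)²
n = (5.637)²
n ≈ 31.78
Round up to the next whole number: n = 32 pairs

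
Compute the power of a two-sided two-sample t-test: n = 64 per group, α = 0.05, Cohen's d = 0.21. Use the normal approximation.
Power ≈ 0.22

Power calculation (two-sample t-test, normal approximation):
z_β = d · √(n/2) - z_{α/2}
z_β = 0.21 · √(64/2) - 1.960
z_β = 0.21 · 5.657 - 1.960
z_β = -0.772

Power = Φ(z_β) = Φ(-0.772) ≈ 0.220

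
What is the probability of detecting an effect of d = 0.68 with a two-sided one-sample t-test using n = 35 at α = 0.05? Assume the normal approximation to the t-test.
Power ≈ 0.98

Power calculation (one-sample t-test, normal approximation):
z_β = d · √n - z_{α/2}
z_β = 0.68 · √35 - 1.960
z_β = 0.68 · 5.916 - 1.960
z_β = 2.063

Power = Φ(z_β) = Φ(2.063) ≈ 0.980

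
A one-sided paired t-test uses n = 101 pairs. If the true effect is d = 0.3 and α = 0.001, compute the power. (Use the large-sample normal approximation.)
Power ≈ 0.47

Power calculation (paired t-test, normal approximation):
z_β = d · √n - z_α
z_β = 0.3 · √101 - 3.090
z_β = 0.3 · 10.050 - 3.090
z_β = -0.075

Power = Φ(z_β) = Φ(-0.075) ≈ 0.470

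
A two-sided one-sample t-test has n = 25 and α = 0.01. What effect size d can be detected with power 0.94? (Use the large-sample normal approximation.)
d ≈ 0.83

Minimum detectable effect (one-sample t-test, normal approximation):
d = (z_{α/2} + z_β) / √n
d = (2.576 + 1.555) / √25
d = 4.131 / 5.000
d ≈ 0.83

By Cohen's convention (0.2 small / 0.5 medium / 0.8 large): large effect.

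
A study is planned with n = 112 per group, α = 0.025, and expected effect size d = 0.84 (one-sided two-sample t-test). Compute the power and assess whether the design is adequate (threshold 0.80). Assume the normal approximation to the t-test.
Power ≈ 1.00; the study is adequately powered (power ≥ 0.80)

Power calculation (two-sample t-test, normal approximation):
z_β = d · √(n/2) - z_α
z_β = 0.84 · √(112/2) - 1.960
z_β = 0.84 · 7.483 - 1.960
z_β = 4.326

Power = Φ(z_β) = Φ(4.326) ≈ 1.000

Effect size d = 0.84 is large by Cohen's convention (0.2/0.5/0.8).

Threshold: power ≥ 0.80 is conventionally adequate.
Power ≈ 1.00 → the study is adequately powered (power ≥ 0.80).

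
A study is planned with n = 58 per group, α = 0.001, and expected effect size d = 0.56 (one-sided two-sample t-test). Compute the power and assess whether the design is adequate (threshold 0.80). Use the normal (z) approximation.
Power ≈ 0.47; the study is underpowered (power < 0.80)

Power calculation (two-sample t-test, normal approximation):
z_β = d · √(n/2) - z_α
z_β = 0.56 · √(58/2) - 3.090
z_β = 0.56 · 5.385 - 3.090
z_β = -0.075

Power = Φ(z_β) = Φ(-0.075) ≈ 0.470

Effect size d = 0.56 is medium by Cohen's convention (0.2/0.5/0.8).

Threshold: power ≥ 0.80 is conventionally adequate.
Power ≈ 0.47 → the study is underpowered (power < 0.80).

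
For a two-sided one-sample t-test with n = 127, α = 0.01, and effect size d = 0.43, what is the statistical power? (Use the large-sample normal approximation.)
Power ≈ 0.99

Power calculation (one-sample t-test, normal approximation):
z_β = d · √n - z_{α/2}
z_β = 0.43 · √127 - 2.576
z_β = 0.43 · 11.269 - 2.576
z_β = 2.270

Power = Φ(z_β) = Φ(2.270) ≈ 0.988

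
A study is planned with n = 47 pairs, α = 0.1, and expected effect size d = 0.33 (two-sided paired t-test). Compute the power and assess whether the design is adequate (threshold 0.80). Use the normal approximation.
Power ≈ 0.73; the study is underpowered (power < 0.80)

Power calculation (paired t-test, normal approximation):
z_β = d · √n - z_{α/2}
z_β = 0.33 · √47 - 1.645
z_β = 0.33 · 6.856 - 1.645
z_β = 0.618

Power = Φ(z_β) = Φ(0.618) ≈ 0.732

Effect size d = 0.33 is small by Cohen's convention (0.2/0.5/0.8).

Threshold: power ≥ 0.80 is conventionally adequate.
Power ≈ 0.73 → the study is underpowered (power < 0.80).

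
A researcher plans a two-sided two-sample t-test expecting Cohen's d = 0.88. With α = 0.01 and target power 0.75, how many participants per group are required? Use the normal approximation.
n = 28 per group

Sample size formula (two-sample t-test, normal approximation):
n = 2 · ((z_{α/2} + z_β) / d)²

z_{α/2} = 2.576 (for α = 0.01, two-sided)
z_β = 0.674 (for power = 0.75)
d = 0.88

n = 2 · ((2.576 + 0.674) / 0.88)²
n = 2 · (3.693)²
n ≈ 27.28
Round up to the next whole number: n = 28 per group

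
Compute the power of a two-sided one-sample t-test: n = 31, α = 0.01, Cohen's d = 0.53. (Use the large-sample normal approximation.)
Power ≈ 0.65

Power calculation (one-sample t-test, normal approximation):
z_β = d · √n - z_{α/2}
z_β = 0.53 · √31 - 2.576
z_β = 0.53 · 5.568 - 2.576
z_β = 0.375

Power = Φ(z_β) = Φ(0.375) ≈ 0.646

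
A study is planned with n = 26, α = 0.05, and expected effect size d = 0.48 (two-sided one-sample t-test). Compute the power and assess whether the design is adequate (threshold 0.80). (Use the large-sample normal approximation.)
Power ≈ 0.69; the study is underpowered (power < 0.80)

Power calculation (one-sample t-test, normal approximation):
z_β = d · √n - z_{α/2}
z_β = 0.48 · √26 - 1.960
z_β = 0.48 · 5.099 - 1.960
z_β = 0.488

Power = Φ(z_β) = Φ(0.488) ≈ 0.687

Effect size d = 0.48 is small by Cohen's convention (0.2/0.5/0.8).

Threshold: power ≥ 0.80 is conventionally adequate.
Power ≈ 0.69 → the study is underpowered (power < 0.80).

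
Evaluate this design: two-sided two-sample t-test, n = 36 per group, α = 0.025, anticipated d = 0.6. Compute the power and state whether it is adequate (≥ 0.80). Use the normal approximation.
Power ≈ 0.62; the study is underpowered (power < 0.80)

Power calculation (two-sample t-test, normal approximation):
z_β = d · √(n/2) - z_{α/2}
z_β = 0.6 · √(36/2) - 2.241
z_β = 0.6 · 4.243 - 2.241
z_β = 0.304

Power = Φ(z_β) = Φ(0.304) ≈ 0.620

Effect size d = 0.6 is medium by Cohen's convention (0.2/0.5/0.8).

Threshold: power ≥ 0.80 is conventionally adequate.
Power ≈ 0.62 → the study is underpowered (power < 0.80).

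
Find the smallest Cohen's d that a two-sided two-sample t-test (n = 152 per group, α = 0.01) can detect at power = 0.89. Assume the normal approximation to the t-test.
d ≈ 0.44

Minimum detectable effect (two-sample t-test, normal approximation):
d = (z_{α/2} + z_β) / √(n/2)
d = (2.576 + 1.227) / √(152/2)
d = 3.802 / 8.718
d ≈ 0.44

By Cohen's convention (0.2 small / 0.5 medium / 0.8 large): small effect.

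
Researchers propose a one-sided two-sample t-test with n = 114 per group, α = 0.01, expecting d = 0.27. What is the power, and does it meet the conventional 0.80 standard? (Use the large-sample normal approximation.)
Power ≈ 0.39; the study is underpowered (power < 0.80)

Power calculation (two-sample t-test, normal approximation):
z_β = d · √(n/2) - z_α
z_β = 0.27 · √(114/2) - 2.326
z_β = 0.27 · 7.550 - 2.326
z_β = -0.288

Power = Φ(z_β) = Φ(-0.288) ≈ 0.387

Effect size d = 0.27 is small by Cohen's convention (0.2/0.5/0.8).

Threshold: power ≥ 0.80 is conventionally adequate.
Power ≈ 0.39 → the study is underpowered (power < 0.80).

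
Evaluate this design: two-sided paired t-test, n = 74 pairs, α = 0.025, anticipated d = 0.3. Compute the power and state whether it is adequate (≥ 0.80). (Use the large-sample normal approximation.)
Power ≈ 0.63; the study is underpowered (power < 0.80)

Power calculation (paired t-test, normal approximation):
z_β = d · √n - z_{α/2}
z_β = 0.3 · √74 - 2.241
z_β = 0.3 · 8.602 - 2.241
z_β = 0.339

Power = Φ(z_β) = Φ(0.339) ≈ 0.633

Effect size d = 0.3 is small by Cohen's convention (0.2/0.5/0.8).

Threshold: power ≥ 0.80 is conventionally adequate.
Power ≈ 0.63 → the study is underpowered (power < 0.80).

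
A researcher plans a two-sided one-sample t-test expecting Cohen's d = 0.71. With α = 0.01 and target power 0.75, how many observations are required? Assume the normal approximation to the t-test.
n = 21

Sample size formula (one-sample t-test, normal approximation):
n = ((z_{α/2} + z_β) / d)²

z_{α/2} = 2.576 (for α = 0.01, two-sided)
z_β = 0.674 (for power = 0.75)
d = 0.71

n = ((2.576 + 0.674) / 0.71)²
n = (4.577)²
n ≈ 20.95
Round up to the next whole number: n = 21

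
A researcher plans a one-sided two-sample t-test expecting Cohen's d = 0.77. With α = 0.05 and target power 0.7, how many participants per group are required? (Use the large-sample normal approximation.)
n = 16 per group

Sample size formula (two-sample t-test, normal approximation):
n = 2 · ((z_α + z_β) / d)²

z_α = 1.645 (for α = 0.05, one-sided)
z_β = 0.524 (for power = 0.7)
d = 0.77

n = 2 · ((1.645 + 0.524) / 0.77)²
n = 2 · (2.817)²
n ≈ 15.87
Round up to the next whole number: n = 16 per group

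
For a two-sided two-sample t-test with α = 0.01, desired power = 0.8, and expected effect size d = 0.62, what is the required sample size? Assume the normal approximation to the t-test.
n = 61 per group

Sample size formula (two-sample t-test, normal approximation):
n = 2 · ((z_{α/2} + z_β) / d)²

z_{α/2} = 2.576 (for α = 0.01, two-sided)
z_β = 0.842 (for power = 0.8)
d = 0.62

n = 2 · ((2.576 + 0.842) / 0.62)²
n = 2 · (5.513)²
n ≈ 60.79
Round up to the next whole number: n = 61 per group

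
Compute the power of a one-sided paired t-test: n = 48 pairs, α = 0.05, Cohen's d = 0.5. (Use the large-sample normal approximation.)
Power ≈ 0.97

Power calculation (paired t-test, normal approximation):
z_β = d · √n - z_α
z_β = 0.5 · √48 - 1.645
z_β = 0.5 · 6.928 - 1.645
z_β = 1.819

Power = Φ(z_β) = Φ(1.819) ≈ 0.966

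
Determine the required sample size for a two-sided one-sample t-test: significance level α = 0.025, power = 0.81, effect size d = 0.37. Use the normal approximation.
n = 72

Sample size formula (one-sample t-test, normal approximation):
n = ((z_{α/2} + z_β) / d)²

z_{α/2} = 2.241 (for α = 0.025, two-sided)
z_β = 0.878 (for power = 0.81)
d = 0.37

n = ((2.241 + 0.878) / 0.37)²
n = (8.430)²
n ≈ 71.06
Round up to the next whole number: n = 72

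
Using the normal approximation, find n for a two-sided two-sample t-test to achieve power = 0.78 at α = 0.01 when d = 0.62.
n = 59 per group

Sample size formula (two-sample t-test, normal approximation):
n = 2 · ((z_{α/2} + z_β) / d)²

z_{α/2} = 2.576 (for α = 0.01, two-sided)
z_β = 0.772 (for power = 0.78)
d = 0.62

n = 2 · ((2.576 + 0.772) / 0.62)²
n = 2 · (5.400)²
n ≈ 58.32
Round up to the next whole number: n = 59 per group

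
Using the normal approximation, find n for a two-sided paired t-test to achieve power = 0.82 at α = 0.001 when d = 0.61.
n = 48 pairs

Sample size formula (paired t-test, normal approximation):
n = ((z_{α/2} + z_β) / d)²

z_{α/2} = 3.291 (for α = 0.001, two-sided)
z_β = 0.915 (for power = 0.82)
d = 0.61

n = ((3.291 + 0.915) / 0.61)²
n = (6.895)²
n ≈ 47.54
Round up to the next whole number: n = 48 pairs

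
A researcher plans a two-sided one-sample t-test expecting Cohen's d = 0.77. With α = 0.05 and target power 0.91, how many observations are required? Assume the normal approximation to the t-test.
n = 19

Sample size formula (one-sample t-test, normal approximation):
n = ((z_{α/2} + z_β) / d)²

z_{α/2} = 1.960 (for α = 0.05, two-sided)
z_β = 1.341 (for power = 0.91)
d = 0.77

n = ((1.960 + 1.341) / 0.77)²
n = (4.287)²
n ≈ 18.38
Round up to the next whole number: n = 19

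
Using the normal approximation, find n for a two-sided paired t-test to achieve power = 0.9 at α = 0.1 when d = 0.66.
n = 20 pairs

Sample size formula (paired t-test, normal approximation):
n = ((z_{α/2} + z_β) / d)²

z_{α/2} = 1.645 (for α = 0.1, two-sided)
z_β = 1.282 (for power = 0.9)
d = 0.66

n = ((1.645 + 1.282) / 0.66)²
n = (4.435)²
n ≈ 19.67
Round up to the next whole number: n = 20 pairs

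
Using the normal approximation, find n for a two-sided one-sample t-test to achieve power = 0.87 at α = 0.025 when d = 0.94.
n = 13

Sample size formula (one-sample t-test, normal approximation):
n = ((z_{α/2} + z_β) / d)²

z_{α/2} = 2.241 (for α = 0.025, two-sided)
z_β = 1.126 (for power = 0.87)
d = 0.94

n = ((2.241 + 1.126) / 0.94)²
n = (3.582)²
n ≈ 12.83
Round up to the next whole number: n = 13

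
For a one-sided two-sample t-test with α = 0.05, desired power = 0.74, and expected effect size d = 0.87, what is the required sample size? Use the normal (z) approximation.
n = 14 per group

Sample size formula (two-sample t-test, normal approximation):
n = 2 · ((z_α + z_β) / d)²

z_α = 1.645 (for α = 0.05, one-sided)
z_β = 0.643 (for power = 0.74)
d = 0.87

n = 2 · ((1.645 + 0.643) / 0.87)²
n = 2 · (2.630)²
n ≈ 13.83
Round up to the next whole number: n = 14 per group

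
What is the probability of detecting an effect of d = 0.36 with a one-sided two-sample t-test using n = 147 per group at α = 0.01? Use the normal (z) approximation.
Power ≈ 0.78

Power calculation (two-sample t-test, normal approximation):
z_β = d · √(n/2) - z_α
z_β = 0.36 · √(147/2) - 2.326
z_β = 0.36 · 8.573 - 2.326
z_β = 0.760

Power = Φ(z_β) = Φ(0.760) ≈ 0.776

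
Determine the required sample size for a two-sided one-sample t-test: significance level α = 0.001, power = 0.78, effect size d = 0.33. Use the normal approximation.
n = 152

Sample size formula (one-sample t-test, normal approximation):
n = ((z_{α/2} + z_β) / d)²

z_{α/2} = 3.291 (for α = 0.001, two-sided)
z_β = 0.772 (for power = 0.78)
d = 0.33

n = ((3.291 + 0.772) / 0.33)²
n = (12.312)²
n ≈ 151.59
Round up to the next whole number: n = 152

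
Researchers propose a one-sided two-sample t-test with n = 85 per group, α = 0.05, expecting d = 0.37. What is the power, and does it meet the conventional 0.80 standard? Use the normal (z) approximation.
Power ≈ 0.78; the study is underpowered (power < 0.80)

Power calculation (two-sample t-test, normal approximation):
z_β = d · √(n/2) - z_α
z_β = 0.37 · √(85/2) - 1.645
z_β = 0.37 · 6.519 - 1.645
z_β = 0.767

Power = Φ(z_β) = Φ(0.767) ≈ 0.779

Effect size d = 0.37 is small by Cohen's convention (0.2/0.5/0.8).

Threshold: power ≥ 0.80 is conventionally adequate.
Power ≈ 0.78 → the study is underpowered (power < 0.80).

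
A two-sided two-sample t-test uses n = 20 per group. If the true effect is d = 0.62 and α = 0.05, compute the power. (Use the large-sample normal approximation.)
Power ≈ 0.50

Power calculation (two-sample t-test, normal approximation):
z_β = d · √(n/2) - z_{α/2}
z_β = 0.62 · √(20/2) - 1.960
z_β = 0.62 · 3.162 - 1.960
z_β = 0.001

Power = Φ(z_β) = Φ(0.001) ≈ 0.500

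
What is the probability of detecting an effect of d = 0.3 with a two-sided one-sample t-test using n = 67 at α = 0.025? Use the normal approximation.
Power ≈ 0.58

Power calculation (one-sample t-test, normal approximation):
z_β = d · √n - z_{α/2}
z_β = 0.3 · √67 - 2.241
z_β = 0.3 · 8.185 - 2.241
z_β = 0.214

Power = Φ(z_β) = Φ(0.214) ≈ 0.585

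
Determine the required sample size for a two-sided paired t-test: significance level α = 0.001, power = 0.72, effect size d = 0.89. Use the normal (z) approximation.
n = 19 pairs

Sample size formula (paired t-test, normal approximation):
n = ((z_{α/2} + z_β) / d)²

z_{α/2} = 3.291 (for α = 0.001, two-sided)
z_β = 0.583 (for power = 0.72)
d = 0.89

n = ((3.291 + 0.583) / 0.89)²
n = (4.353)²
n ≈ 18.95
Round up to the next whole number: n = 19 pairs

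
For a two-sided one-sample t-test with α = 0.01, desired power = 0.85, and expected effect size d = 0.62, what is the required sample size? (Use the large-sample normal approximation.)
n = 34

Sample size formula (one-sample t-test, normal approximation):
n = ((z_{α/2} + z_β) / d)²

z_{α/2} = 2.576 (for α = 0.01, two-sided)
z_β = 1.036 (for power = 0.85)
d = 0.62

n = ((2.576 + 1.036) / 0.62)²
n = (5.826)²
n ≈ 33.94
Round up to the next whole number: n = 34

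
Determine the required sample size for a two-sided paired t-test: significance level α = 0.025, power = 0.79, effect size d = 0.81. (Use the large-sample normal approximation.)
n = 15 pairs

Sample size formula (paired t-test, normal approximation):
n = ((z_{α/2} + z_β) / d)²

z_{α/2} = 2.241 (for α = 0.025, two-sided)
z_β = 0.806 (for power = 0.79)
d = 0.81

n = ((2.241 + 0.806) / 0.81)²
n = (3.762)²
n ≈ 14.15
Round up to the next whole number: n = 15 pairs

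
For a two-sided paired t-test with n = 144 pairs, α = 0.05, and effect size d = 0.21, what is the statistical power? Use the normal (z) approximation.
Power ≈ 0.71

Power calculation (paired t-test, normal approximation):
z_β = d · √n - z_{α/2}
z_β = 0.21 · √144 - 1.960
z_β = 0.21 · 12.000 - 1.960
z_β = 0.560

Power = Φ(z_β) = Φ(0.560) ≈ 0.712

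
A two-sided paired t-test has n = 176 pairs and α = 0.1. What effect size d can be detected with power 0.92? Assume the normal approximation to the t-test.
d ≈ 0.23

Minimum detectable effect (paired t-test, normal approximation):
d = (z_{α/2} + z_β) / √n
d = (1.645 + 1.405) / √176
d = 3.050 / 13.266
d ≈ 0.23

By Cohen's convention (0.2 small / 0.5 medium / 0.8 large): small effect.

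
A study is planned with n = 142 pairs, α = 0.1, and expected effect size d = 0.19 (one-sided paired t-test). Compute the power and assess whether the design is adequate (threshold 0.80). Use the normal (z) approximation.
Power ≈ 0.84; the study is adequately powered (power ≥ 0.80)

Power calculation (paired t-test, normal approximation):
z_β = d · √n - z_α
z_β = 0.19 · √142 - 1.282
z_β = 0.19 · 11.916 - 1.282
z_β = 0.983

Power = Φ(z_β) = Φ(0.983) ≈ 0.837

Effect size d = 0.19 is very small by Cohen's convention (0.2/0.5/0.8).

Threshold: power ≥ 0.80 is conventionally adequate.
Power ≈ 0.84 → the study is adequately powered (power ≥ 0.80).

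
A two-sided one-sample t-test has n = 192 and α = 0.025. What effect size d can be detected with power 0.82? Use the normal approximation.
d ≈ 0.23

Minimum detectable effect (one-sample t-test, normal approximation):
d = (z_{α/2} + z_β) / √n
d = (2.241 + 0.915) / √192
d = 3.157 / 13.856
d ≈ 0.23

By Cohen's convention (0.2 small / 0.5 medium / 0.8 large): small effect.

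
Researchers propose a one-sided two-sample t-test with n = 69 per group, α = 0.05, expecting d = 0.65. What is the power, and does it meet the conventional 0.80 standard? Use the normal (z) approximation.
Power ≈ 0.99; the study is adequately powered (power ≥ 0.80)

Power calculation (two-sample t-test, normal approximation):
z_β = d · √(n/2) - z_α
z_β = 0.65 · √(69/2) - 1.645
z_β = 0.65 · 5.874 - 1.645
z_β = 2.173

Power = Φ(z_β) = Φ(2.173) ≈ 0.985

Effect size d = 0.65 is medium by Cohen's convention (0.2/0.5/0.8).

Threshold: power ≥ 0.80 is conventionally adequate.
Power ≈ 0.99 → the study is adequately powered (power ≥ 0.80).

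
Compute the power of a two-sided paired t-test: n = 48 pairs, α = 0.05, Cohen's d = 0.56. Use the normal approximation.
Power ≈ 0.97

Power calculation (paired t-test, normal approximation):
z_β = d · √n - z_{α/2}
z_β = 0.56 · √48 - 1.960
z_β = 0.56 · 6.928 - 1.960
z_β = 1.920

Power = Φ(z_β) = Φ(1.920) ≈ 0.973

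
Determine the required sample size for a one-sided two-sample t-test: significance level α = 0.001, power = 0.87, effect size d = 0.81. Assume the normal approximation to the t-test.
n = 55 per group

Sample size formula (two-sample t-test, normal approximation):
n = 2 · ((z_α + z_β) / d)²

z_α = 3.090 (for α = 0.001, one-sided)
z_β = 1.126 (for power = 0.87)
d = 0.81

n = 2 · ((3.090 + 1.126) / 0.81)²
n = 2 · (5.205)²
n ≈ 54.18
Round up to the next whole number: n = 55 per group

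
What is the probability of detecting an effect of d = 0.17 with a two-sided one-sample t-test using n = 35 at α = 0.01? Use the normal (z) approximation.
Power ≈ 0.06

Power calculation (one-sample t-test, normal approximation):
z_β = d · √n - z_{α/2}
z_β = 0.17 · √35 - 2.576
z_β = 0.17 · 5.916 - 2.576
z_β = -1.570

Power = Φ(z_β) = Φ(-1.570) ≈ 0.058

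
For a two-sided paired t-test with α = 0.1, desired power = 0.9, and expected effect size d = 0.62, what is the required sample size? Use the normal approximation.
n = 23 pairs

Sample size formula (paired t-test, normal approximation):
n = ((z_{α/2} + z_β) / d)²

z_{α/2} = 1.645 (for α = 0.1, two-sided)
z_β = 1.282 (for power = 0.9)
d = 0.62

n = ((1.645 + 1.282) / 0.62)²
n = (4.721)²
n ≈ 22.29
Round up to the next whole number: n = 23 pairs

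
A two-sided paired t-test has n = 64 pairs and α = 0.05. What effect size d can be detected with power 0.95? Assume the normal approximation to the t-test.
d ≈ 0.45

Minimum detectable effect (paired t-test, normal approximation):
d = (z_{α/2} + z_β) / √n
d = (1.960 + 1.645) / √64
d = 3.605 / 8.000
d ≈ 0.45

By Cohen's convention (0.2 small / 0.5 medium / 0.8 large): small effect.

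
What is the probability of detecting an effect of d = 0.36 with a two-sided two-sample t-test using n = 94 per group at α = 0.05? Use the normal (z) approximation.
Power ≈ 0.69

Power calculation (two-sample t-test, normal approximation):
z_β = d · √(n/2) - z_{α/2}
z_β = 0.36 · √(94/2) - 1.960
z_β = 0.36 · 6.856 - 1.960
z_β = 0.508

Power = Φ(z_β) = Φ(0.508) ≈ 0.694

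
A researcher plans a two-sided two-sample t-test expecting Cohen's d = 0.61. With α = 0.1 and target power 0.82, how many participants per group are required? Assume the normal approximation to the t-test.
n = 36 per group

Sample size formula (two-sample t-test, normal approximation):
n = 2 · ((z_{α/2} + z_β) / d)²

z_{α/2} = 1.645 (for α = 0.1, two-sided)
z_β = 0.915 (for power = 0.82)
d = 0.61

n = 2 · ((1.645 + 0.915) / 0.61)²
n = 2 · (4.197)²
n ≈ 35.23
Round up to the next whole number: n = 36 per group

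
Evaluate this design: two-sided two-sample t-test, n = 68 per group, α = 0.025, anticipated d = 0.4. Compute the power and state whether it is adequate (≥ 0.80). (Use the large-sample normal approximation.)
Power ≈ 0.54; the study is underpowered (power < 0.80)

Power calculation (two-sample t-test, normal approximation):
z_β = d · √(n/2) - z_{α/2}
z_β = 0.4 · √(68/2) - 2.241
z_β = 0.4 · 5.831 - 2.241
z_β = 0.091

Power = Φ(z_β) = Φ(0.091) ≈ 0.536

Effect size d = 0.4 is small by Cohen's convention (0.2/0.5/0.8).

Threshold: power ≥ 0.80 is conventionally adequate.
Power ≈ 0.54 → the study is underpowered (power < 0.80).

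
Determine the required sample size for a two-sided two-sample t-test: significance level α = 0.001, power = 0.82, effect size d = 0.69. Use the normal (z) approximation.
n = 75 per group

Sample size formula (two-sample t-test, normal approximation):
n = 2 · ((z_{α/2} + z_β) / d)²

z_{α/2} = 3.291 (for α = 0.001, two-sided)
z_β = 0.915 (for power = 0.82)
d = 0.69

n = 2 · ((3.291 + 0.915) / 0.69)²
n = 2 · (6.096)²
n ≈ 74.32
Round up to the next whole number: n = 75 per group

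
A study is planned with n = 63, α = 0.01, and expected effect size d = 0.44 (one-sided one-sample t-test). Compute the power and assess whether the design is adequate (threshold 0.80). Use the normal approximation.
Power ≈ 0.88; the study is adequately powered (power ≥ 0.80)

Power calculation (one-sample t-test, normal approximation):
z_β = d · √n - z_α
z_β = 0.44 · √63 - 2.326
z_β = 0.44 · 7.937 - 2.326
z_β = 1.166

Power = Φ(z_β) = Φ(1.166) ≈ 0.878

Effect size d = 0.44 is small by Cohen's convention (0.2/0.5/0.8).

Threshold: power ≥ 0.80 is conventionally adequate.
Power ≈ 0.88 → the study is adequately powered (power ≥ 0.80).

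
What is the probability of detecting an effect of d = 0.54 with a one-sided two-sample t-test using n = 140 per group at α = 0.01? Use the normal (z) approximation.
Power ≈ 0.99

Power calculation (two-sample t-test, normal approximation):
z_β = d · √(n/2) - z_α
z_β = 0.54 · √(140/2) - 2.326
z_β = 0.54 · 8.367 - 2.326
z_β = 2.192

Power = Φ(z_β) = Φ(2.192) ≈ 0.986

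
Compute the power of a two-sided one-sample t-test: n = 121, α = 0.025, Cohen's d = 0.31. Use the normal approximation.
Power ≈ 0.88

Power calculation (one-sample t-test, normal approximation):
z_β = d · √n - z_{α/2}
z_β = 0.31 · √121 - 2.241
z_β = 0.31 · 11.000 - 2.241
z_β = 1.169

Power = Φ(z_β) = Φ(1.169) ≈ 0.879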